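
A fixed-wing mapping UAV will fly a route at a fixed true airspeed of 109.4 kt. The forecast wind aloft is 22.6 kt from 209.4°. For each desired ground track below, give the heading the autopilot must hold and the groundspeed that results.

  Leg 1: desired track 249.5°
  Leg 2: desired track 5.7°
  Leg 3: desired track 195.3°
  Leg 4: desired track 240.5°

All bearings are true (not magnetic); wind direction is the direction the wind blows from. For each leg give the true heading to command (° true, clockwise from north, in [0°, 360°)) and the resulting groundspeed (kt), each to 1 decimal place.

Leg 1: heading=241.9°, groundspeed=91.1 kt
Leg 2: heading=0.9°, groundspeed=129.7 kt
Leg 3: heading=198.2°, groundspeed=87.3 kt
Leg 4: heading=234.4°, groundspeed=89.4 kt

Leg 1: desired track 249.5°; wind correction -7.6° → command heading 241.9°, groundspeed 91.1 kt
Leg 2: desired track 5.7°; wind correction -4.8° → command heading 0.9°, groundspeed 129.7 kt
Leg 3: desired track 195.3°; wind correction +2.9° → command heading 198.2°, groundspeed 87.3 kt
Leg 4: desired track 240.5°; wind correction -6.1° → command heading 234.4°, groundspeed 89.4 kt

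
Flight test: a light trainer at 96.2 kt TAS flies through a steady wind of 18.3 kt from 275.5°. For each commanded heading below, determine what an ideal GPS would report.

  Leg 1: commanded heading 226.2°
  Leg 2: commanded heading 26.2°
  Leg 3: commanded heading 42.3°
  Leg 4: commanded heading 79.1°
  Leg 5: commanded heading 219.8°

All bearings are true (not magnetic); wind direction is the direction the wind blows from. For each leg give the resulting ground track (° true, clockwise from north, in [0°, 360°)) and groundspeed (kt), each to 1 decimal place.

Leg 1: track=216.9°, groundspeed=85.4 kt
Leg 2: track=35.7°, groundspeed=104.1 kt
Leg 3: track=50.1°, groundspeed=108.2 kt
Leg 4: track=81.7°, groundspeed=113.9 kt
Leg 5: track=209.8°, groundspeed=87.2 kt

Leg 1: heading 226.2°; drift -9.3° → track 216.9°, groundspeed 85.4 kt
Leg 2: heading 26.2°; drift +9.5° → track 35.7°, groundspeed 104.1 kt
Leg 3: heading 42.3°; drift +7.8° → track 50.1°, groundspeed 108.2 kt
Leg 4: heading 79.1°; drift +2.6° → track 81.7°, groundspeed 113.9 kt
Leg 5: heading 219.8°; drift -10.0° → track 209.8°, groundspeed 87.2 kt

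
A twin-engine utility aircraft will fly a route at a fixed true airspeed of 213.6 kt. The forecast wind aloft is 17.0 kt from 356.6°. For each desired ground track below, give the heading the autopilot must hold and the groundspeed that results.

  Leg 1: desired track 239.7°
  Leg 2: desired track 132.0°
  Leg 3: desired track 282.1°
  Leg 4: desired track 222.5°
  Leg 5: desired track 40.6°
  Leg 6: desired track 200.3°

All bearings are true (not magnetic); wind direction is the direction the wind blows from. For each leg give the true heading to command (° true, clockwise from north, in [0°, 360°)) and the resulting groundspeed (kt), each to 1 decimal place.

Leg 1: desired track 239.7°; wind correction +4.1° → command heading 243.8°, groundspeed 220.8 kt
Leg 2: desired track 132.0°; wind correction -3.2° → command heading 128.8°, groundspeed 225.4 kt
Leg 3: desired track 282.1°; wind correction +4.4° → command heading 286.5°, groundspeed 208.4 kt
Leg 4: desired track 222.5°; wind correction +3.3° → command heading 225.8°, groundspeed 225.1 kt
Leg 5: desired track 40.6°; wind correction -3.2° → command heading 37.4°, groundspeed 201.0 kt
Leg 6: desired track 200.3°; wind correction +1.8° → command heading 202.1°, groundspeed 229.1 kt

Leg 1: heading=243.8°, groundspeed=220.8 kt
Leg 2: heading=128.8°, groundspeed=225.4 kt
Leg 3: heading=286.5°, groundspeed=208.4 kt
Leg 4: heading=225.8°, groundspeed=225.1 kt
Leg 5: heading=37.4°, groundspeed=201.0 kt
Leg 6: heading=202.1°, groundspeed=229.1 kt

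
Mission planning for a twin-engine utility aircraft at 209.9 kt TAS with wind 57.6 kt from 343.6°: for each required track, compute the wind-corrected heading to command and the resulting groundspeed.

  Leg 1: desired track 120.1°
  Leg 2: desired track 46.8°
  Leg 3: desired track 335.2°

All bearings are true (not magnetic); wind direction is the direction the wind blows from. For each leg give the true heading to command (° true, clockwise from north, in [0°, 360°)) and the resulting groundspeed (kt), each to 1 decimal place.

Leg 1: heading=109.2°, groundspeed=247.9 kt
Leg 2: heading=32.6°, groundspeed=177.5 kt
Leg 3: heading=337.5°, groundspeed=152.7 kt

Leg 1: desired track 120.1°; wind correction -10.9° → command heading 109.2°, groundspeed 247.9 kt
Leg 2: desired track 46.8°; wind correction -14.2° → command heading 32.6°, groundspeed 177.5 kt
Leg 3: desired track 335.2°; wind correction +2.3° → command heading 337.5°, groundspeed 152.7 kt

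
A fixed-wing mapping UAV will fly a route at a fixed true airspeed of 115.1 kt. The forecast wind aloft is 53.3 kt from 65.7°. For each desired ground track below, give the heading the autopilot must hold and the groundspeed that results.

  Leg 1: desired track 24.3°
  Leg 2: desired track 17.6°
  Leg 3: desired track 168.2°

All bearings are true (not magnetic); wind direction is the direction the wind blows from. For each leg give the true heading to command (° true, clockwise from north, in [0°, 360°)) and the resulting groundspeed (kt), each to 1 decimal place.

Leg 1: desired track 24.3°; wind correction +17.8° → command heading 42.1°, groundspeed 69.6 kt
Leg 2: desired track 17.6°; wind correction +20.2° → command heading 37.8°, groundspeed 72.5 kt
Leg 3: desired track 168.2°; wind correction -26.9° → command heading 141.3°, groundspeed 114.2 kt

Leg 1: heading=42.1°, groundspeed=69.6 kt
Leg 2: heading=37.8°, groundspeed=72.5 kt
Leg 3: heading=141.3°, groundspeed=114.2 kt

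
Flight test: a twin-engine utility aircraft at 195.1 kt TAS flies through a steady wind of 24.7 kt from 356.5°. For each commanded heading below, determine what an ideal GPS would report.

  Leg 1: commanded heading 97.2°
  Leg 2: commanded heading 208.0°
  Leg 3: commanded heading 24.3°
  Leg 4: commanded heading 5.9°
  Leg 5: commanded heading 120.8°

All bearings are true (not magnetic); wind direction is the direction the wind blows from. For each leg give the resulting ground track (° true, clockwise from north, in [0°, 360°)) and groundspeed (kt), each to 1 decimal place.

Leg 1: heading 97.2°; drift +6.9° → track 104.1°, groundspeed 201.2 kt
Leg 2: heading 208.0°; drift -3.4° → track 204.6°, groundspeed 216.5 kt
Leg 3: heading 24.3°; drift +3.8° → track 28.1°, groundspeed 173.6 kt
Leg 4: heading 5.9°; drift +1.4° → track 7.3°, groundspeed 170.8 kt
Leg 5: heading 120.8°; drift +5.6° → track 126.4°, groundspeed 210.0 kt

Leg 1: track=104.1°, groundspeed=201.2 kt
Leg 2: track=204.6°, groundspeed=216.5 kt
Leg 3: track=28.1°, groundspeed=173.6 kt
Leg 4: track=7.3°, groundspeed=170.8 kt
Leg 5: track=126.4°, groundspeed=210.0 kt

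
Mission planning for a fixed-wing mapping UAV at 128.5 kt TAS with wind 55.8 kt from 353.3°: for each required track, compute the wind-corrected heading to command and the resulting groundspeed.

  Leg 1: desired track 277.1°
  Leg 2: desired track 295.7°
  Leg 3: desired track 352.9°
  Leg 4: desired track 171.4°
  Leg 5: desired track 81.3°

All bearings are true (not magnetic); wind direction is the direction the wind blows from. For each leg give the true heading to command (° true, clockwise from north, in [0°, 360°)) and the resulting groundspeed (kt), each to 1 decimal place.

Leg 1: desired track 277.1°; wind correction +24.9° → command heading 302.0°, groundspeed 103.2 kt
Leg 2: desired track 295.7°; wind correction +21.5° → command heading 317.2°, groundspeed 89.7 kt
Leg 3: desired track 352.9°; wind correction +0.2° → command heading 353.1°, groundspeed 72.7 kt
Leg 4: desired track 171.4°; wind correction -0.8° → command heading 170.6°, groundspeed 184.3 kt
Leg 5: desired track 81.3°; wind correction -25.7° → command heading 55.6°, groundspeed 113.8 kt

Leg 1: heading=302.0°, groundspeed=103.2 kt
Leg 2: heading=317.2°, groundspeed=89.7 kt
Leg 3: heading=353.1°, groundspeed=72.7 kt
Leg 4: heading=170.6°, groundspeed=184.3 kt
Leg 5: heading=55.6°, groundspeed=113.8 kt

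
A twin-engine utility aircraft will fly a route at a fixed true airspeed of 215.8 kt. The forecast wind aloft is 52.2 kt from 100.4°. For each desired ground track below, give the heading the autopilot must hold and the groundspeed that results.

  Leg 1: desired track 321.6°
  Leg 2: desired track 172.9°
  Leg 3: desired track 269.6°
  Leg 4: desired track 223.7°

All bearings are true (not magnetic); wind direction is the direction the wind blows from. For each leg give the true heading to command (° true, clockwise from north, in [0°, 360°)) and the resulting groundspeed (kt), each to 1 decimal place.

Leg 1: desired track 321.6°; wind correction +9.2° → command heading 330.8°, groundspeed 252.3 kt
Leg 2: desired track 172.9°; wind correction -13.3° → command heading 159.6°, groundspeed 194.3 kt
Leg 3: desired track 269.6°; wind correction -2.6° → command heading 267.0°, groundspeed 266.9 kt
Leg 4: desired track 223.7°; wind correction -11.7° → command heading 212.0°, groundspeed 240.0 kt

Leg 1: heading=330.8°, groundspeed=252.3 kt
Leg 2: heading=159.6°, groundspeed=194.3 kt
Leg 3: heading=267.0°, groundspeed=266.9 kt
Leg 4: heading=212.0°, groundspeed=240.0 kt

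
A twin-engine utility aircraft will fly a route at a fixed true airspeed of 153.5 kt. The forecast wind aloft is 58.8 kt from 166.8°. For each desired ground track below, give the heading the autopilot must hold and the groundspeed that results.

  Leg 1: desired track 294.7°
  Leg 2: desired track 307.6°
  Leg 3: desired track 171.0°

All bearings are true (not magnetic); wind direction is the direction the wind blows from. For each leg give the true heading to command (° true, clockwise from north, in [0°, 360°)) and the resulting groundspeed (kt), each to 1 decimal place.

Leg 1: desired track 294.7°; wind correction -17.6° → command heading 277.1°, groundspeed 182.4 kt
Leg 2: desired track 307.6°; wind correction -14.0° → command heading 293.6°, groundspeed 194.5 kt
Leg 3: desired track 171.0°; wind correction -1.6° → command heading 169.4°, groundspeed 94.8 kt

Leg 1: heading=277.1°, groundspeed=182.4 kt
Leg 2: heading=293.6°, groundspeed=194.5 kt
Leg 3: heading=169.4°, groundspeed=94.8 kt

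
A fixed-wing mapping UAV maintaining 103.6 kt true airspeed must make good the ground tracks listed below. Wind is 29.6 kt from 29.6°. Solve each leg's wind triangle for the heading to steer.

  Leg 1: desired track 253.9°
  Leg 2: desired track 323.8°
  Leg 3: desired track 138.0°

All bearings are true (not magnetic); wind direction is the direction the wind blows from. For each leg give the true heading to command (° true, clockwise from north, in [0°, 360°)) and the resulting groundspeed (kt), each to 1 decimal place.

Leg 1: desired track 253.9°; wind correction +11.5° → command heading 265.4°, groundspeed 122.7 kt
Leg 2: desired track 323.8°; wind correction +15.1° → command heading 338.9°, groundspeed 87.9 kt
Leg 3: desired track 138.0°; wind correction -15.7° → command heading 122.3°, groundspeed 109.1 kt

Leg 1: heading=265.4°, groundspeed=122.7 kt
Leg 2: heading=338.9°, groundspeed=87.9 kt
Leg 3: heading=122.3°, groundspeed=109.1 kt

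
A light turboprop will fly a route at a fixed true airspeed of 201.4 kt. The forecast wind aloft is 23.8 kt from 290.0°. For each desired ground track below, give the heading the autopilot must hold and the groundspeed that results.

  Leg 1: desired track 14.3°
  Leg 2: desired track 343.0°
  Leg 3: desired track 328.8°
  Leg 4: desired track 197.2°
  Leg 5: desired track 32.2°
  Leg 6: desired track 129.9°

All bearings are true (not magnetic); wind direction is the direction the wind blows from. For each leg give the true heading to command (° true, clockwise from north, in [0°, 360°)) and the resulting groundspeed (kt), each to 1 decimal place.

Leg 1: heading=7.5°, groundspeed=197.6 kt
Leg 2: heading=337.6°, groundspeed=186.2 kt
Leg 3: heading=324.6°, groundspeed=182.3 kt
Leg 4: heading=204.0°, groundspeed=201.2 kt
Leg 5: heading=25.6°, groundspeed=205.1 kt
Leg 6: heading=132.2°, groundspeed=223.6 kt

Leg 1: desired track 14.3°; wind correction -6.8° → command heading 7.5°, groundspeed 197.6 kt
Leg 2: desired track 343.0°; wind correction -5.4° → command heading 337.6°, groundspeed 186.2 kt
Leg 3: desired track 328.8°; wind correction -4.2° → command heading 324.6°, groundspeed 182.3 kt
Leg 4: desired track 197.2°; wind correction +6.8° → command heading 204.0°, groundspeed 201.2 kt
Leg 5: desired track 32.2°; wind correction -6.6° → command heading 25.6°, groundspeed 205.1 kt
Leg 6: desired track 129.9°; wind correction +2.3° → command heading 132.2°, groundspeed 223.6 kt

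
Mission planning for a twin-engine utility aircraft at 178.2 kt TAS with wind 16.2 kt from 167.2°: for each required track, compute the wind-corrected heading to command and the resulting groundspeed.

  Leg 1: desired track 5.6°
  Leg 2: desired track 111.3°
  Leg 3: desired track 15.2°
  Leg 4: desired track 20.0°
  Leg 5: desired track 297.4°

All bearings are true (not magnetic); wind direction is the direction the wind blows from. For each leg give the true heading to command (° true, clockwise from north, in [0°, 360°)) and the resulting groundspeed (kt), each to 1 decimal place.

Leg 1: desired track 5.6°; wind correction +1.6° → command heading 7.2°, groundspeed 193.5 kt
Leg 2: desired track 111.3°; wind correction +4.3° → command heading 115.6°, groundspeed 168.6 kt
Leg 3: desired track 15.2°; wind correction +2.4° → command heading 17.6°, groundspeed 192.3 kt
Leg 4: desired track 20.0°; wind correction +2.8° → command heading 22.8°, groundspeed 191.6 kt
Leg 5: desired track 297.4°; wind correction -4.0° → command heading 293.4°, groundspeed 188.2 kt

Leg 1: heading=7.2°, groundspeed=193.5 kt
Leg 2: heading=115.6°, groundspeed=168.6 kt
Leg 3: heading=17.6°, groundspeed=192.3 kt
Leg 4: heading=22.8°, groundspeed=191.6 kt
Leg 5: heading=293.4°, groundspeed=188.2 kt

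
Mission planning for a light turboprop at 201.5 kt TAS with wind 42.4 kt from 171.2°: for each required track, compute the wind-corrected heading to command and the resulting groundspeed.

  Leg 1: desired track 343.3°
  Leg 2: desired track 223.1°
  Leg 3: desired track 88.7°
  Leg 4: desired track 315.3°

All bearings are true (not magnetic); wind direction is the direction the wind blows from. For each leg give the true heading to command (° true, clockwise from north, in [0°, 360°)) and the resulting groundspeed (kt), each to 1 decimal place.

Leg 1: heading=341.6°, groundspeed=243.4 kt
Leg 2: heading=213.6°, groundspeed=172.6 kt
Leg 3: heading=100.7°, groundspeed=191.5 kt
Leg 4: heading=308.2°, groundspeed=234.3 kt

Leg 1: desired track 343.3°; wind correction -1.7° → command heading 341.6°, groundspeed 243.4 kt
Leg 2: desired track 223.1°; wind correction -9.5° → command heading 213.6°, groundspeed 172.6 kt
Leg 3: desired track 88.7°; wind correction +12.0° → command heading 100.7°, groundspeed 191.5 kt
Leg 4: desired track 315.3°; wind correction -7.1° → command heading 308.2°, groundspeed 234.3 kt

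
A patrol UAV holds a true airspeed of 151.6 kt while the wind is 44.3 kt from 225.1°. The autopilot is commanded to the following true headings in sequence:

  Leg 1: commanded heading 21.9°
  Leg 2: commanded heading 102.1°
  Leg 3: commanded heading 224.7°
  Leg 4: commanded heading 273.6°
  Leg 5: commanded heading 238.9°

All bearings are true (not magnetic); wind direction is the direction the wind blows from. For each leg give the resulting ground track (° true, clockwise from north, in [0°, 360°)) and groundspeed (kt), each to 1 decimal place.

Leg 1: heading 21.9°; drift +5.2° → track 27.1°, groundspeed 193.1 kt
Leg 2: heading 102.1°; drift -11.9° → track 90.2°, groundspeed 179.6 kt
Leg 3: heading 224.7°; drift -0.2° → track 224.5°, groundspeed 107.3 kt
Leg 4: heading 273.6°; drift +15.2° → track 288.8°, groundspeed 126.7 kt
Leg 5: heading 238.9°; drift +5.6° → track 244.5°, groundspeed 109.1 kt

Leg 1: track=27.1°, groundspeed=193.1 kt
Leg 2: track=90.2°, groundspeed=179.6 kt
Leg 3: track=224.5°, groundspeed=107.3 kt
Leg 4: track=288.8°, groundspeed=126.7 kt
Leg 5: track=244.5°, groundspeed=109.1 kt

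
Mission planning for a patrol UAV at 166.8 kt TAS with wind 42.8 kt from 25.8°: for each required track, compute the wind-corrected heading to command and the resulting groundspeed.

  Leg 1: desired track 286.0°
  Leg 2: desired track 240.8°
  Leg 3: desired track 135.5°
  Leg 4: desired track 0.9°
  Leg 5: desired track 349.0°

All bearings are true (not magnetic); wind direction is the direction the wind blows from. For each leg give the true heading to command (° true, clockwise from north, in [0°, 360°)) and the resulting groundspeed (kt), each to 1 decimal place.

Leg 1: desired track 286.0°; wind correction +14.6° → command heading 300.6°, groundspeed 168.7 kt
Leg 2: desired track 240.8°; wind correction +8.5° → command heading 249.3°, groundspeed 200.0 kt
Leg 3: desired track 135.5°; wind correction -14.0° → command heading 121.5°, groundspeed 176.3 kt
Leg 4: desired track 0.9°; wind correction +6.2° → command heading 7.1°, groundspeed 127.0 kt
Leg 5: desired track 349.0°; wind correction +8.8° → command heading 357.8°, groundspeed 130.5 kt

Leg 1: heading=300.6°, groundspeed=168.7 kt
Leg 2: heading=249.3°, groundspeed=200.0 kt
Leg 3: heading=121.5°, groundspeed=176.3 kt
Leg 4: heading=7.1°, groundspeed=127.0 kt
Leg 5: heading=357.8°, groundspeed=130.5 kt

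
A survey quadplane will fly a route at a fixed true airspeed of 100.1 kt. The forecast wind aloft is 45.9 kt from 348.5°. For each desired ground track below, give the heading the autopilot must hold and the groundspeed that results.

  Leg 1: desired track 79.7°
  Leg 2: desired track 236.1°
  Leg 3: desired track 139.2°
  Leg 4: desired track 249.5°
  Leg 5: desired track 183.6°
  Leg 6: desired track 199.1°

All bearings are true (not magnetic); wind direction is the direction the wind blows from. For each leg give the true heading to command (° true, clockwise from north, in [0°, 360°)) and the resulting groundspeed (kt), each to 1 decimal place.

Leg 1: heading=52.4°, groundspeed=89.9 kt
Leg 2: heading=261.2°, groundspeed=108.2 kt
Leg 3: heading=126.2°, groundspeed=137.6 kt
Leg 4: heading=276.4°, groundspeed=96.4 kt
Leg 5: heading=190.5°, groundspeed=143.7 kt
Leg 6: heading=212.6°, groundspeed=136.8 kt

Leg 1: desired track 79.7°; wind correction -27.3° → command heading 52.4°, groundspeed 89.9 kt
Leg 2: desired track 236.1°; wind correction +25.1° → command heading 261.2°, groundspeed 108.2 kt
Leg 3: desired track 139.2°; wind correction -13.0° → command heading 126.2°, groundspeed 137.6 kt
Leg 4: desired track 249.5°; wind correction +26.9° → command heading 276.4°, groundspeed 96.4 kt
Leg 5: desired track 183.6°; wind correction +6.9° → command heading 190.5°, groundspeed 143.7 kt
Leg 6: desired track 199.1°; wind correction +13.5° → command heading 212.6°, groundspeed 136.8 kt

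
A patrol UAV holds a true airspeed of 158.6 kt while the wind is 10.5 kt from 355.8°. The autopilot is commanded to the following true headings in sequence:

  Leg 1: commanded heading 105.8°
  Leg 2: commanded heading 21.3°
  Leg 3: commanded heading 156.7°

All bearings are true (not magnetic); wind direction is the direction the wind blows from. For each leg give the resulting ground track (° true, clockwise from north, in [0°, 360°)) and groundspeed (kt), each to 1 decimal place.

Leg 1: heading 105.8°; drift +3.5° → track 109.3°, groundspeed 162.5 kt
Leg 2: heading 21.3°; drift +1.7° → track 23.0°, groundspeed 149.2 kt
Leg 3: heading 156.7°; drift +1.2° → track 157.9°, groundspeed 168.6 kt

Leg 1: track=109.3°, groundspeed=162.5 kt
Leg 2: track=23.0°, groundspeed=149.2 kt
Leg 3: track=157.9°, groundspeed=168.6 kt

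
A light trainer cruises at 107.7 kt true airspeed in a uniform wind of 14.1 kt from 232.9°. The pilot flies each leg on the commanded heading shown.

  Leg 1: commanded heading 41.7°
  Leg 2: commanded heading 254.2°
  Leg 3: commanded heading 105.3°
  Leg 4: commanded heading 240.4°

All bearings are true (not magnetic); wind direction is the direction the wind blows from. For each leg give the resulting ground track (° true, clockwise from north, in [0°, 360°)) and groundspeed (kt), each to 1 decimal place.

Leg 1: track=43.0°, groundspeed=121.6 kt
Leg 2: track=257.3°, groundspeed=94.7 kt
Leg 3: track=99.8°, groundspeed=116.8 kt
Leg 4: track=241.5°, groundspeed=93.7 kt

Leg 1: heading 41.7°; drift +1.3° → track 43.0°, groundspeed 121.6 kt
Leg 2: heading 254.2°; drift +3.1° → track 257.3°, groundspeed 94.7 kt
Leg 3: heading 105.3°; drift -5.5° → track 99.8°, groundspeed 116.8 kt
Leg 4: heading 240.4°; drift +1.1° → track 241.5°, groundspeed 93.7 kt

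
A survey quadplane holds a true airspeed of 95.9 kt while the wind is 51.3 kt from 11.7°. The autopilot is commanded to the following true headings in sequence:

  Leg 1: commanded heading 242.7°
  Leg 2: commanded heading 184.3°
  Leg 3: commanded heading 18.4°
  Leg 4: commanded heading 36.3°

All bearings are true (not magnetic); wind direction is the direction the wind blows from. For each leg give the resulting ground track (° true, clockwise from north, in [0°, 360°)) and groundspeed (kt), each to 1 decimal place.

Leg 1: heading 242.7°; drift -17.3° → track 225.4°, groundspeed 134.2 kt
Leg 2: heading 184.3°; drift +2.6° → track 186.9°, groundspeed 146.9 kt
Leg 3: heading 18.4°; drift +7.6° → track 26.0°, groundspeed 45.3 kt
Leg 4: heading 36.3°; drift +23.4° → track 59.7°, groundspeed 53.7 kt

Leg 1: track=225.4°, groundspeed=134.2 kt
Leg 2: track=186.9°, groundspeed=146.9 kt
Leg 3: track=26.0°, groundspeed=45.3 kt
Leg 4: track=59.7°, groundspeed=53.7 kt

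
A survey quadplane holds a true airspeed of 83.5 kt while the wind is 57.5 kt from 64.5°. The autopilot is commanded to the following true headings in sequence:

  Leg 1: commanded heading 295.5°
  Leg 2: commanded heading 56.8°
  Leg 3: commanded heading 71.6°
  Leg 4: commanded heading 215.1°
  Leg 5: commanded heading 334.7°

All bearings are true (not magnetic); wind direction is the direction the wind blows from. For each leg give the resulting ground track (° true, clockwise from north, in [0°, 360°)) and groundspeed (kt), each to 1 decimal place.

Leg 1: track=275.0°, groundspeed=127.8 kt
Leg 2: track=40.6°, groundspeed=27.6 kt
Leg 3: track=86.6°, groundspeed=27.4 kt
Leg 4: track=227.0°, groundspeed=136.5 kt
Leg 5: track=300.1°, groundspeed=101.2 kt

Leg 1: heading 295.5°; drift -20.5° → track 275.0°, groundspeed 127.8 kt
Leg 2: heading 56.8°; drift -16.2° → track 40.6°, groundspeed 27.6 kt
Leg 3: heading 71.6°; drift +15.0° → track 86.6°, groundspeed 27.4 kt
Leg 4: heading 215.1°; drift +11.9° → track 227.0°, groundspeed 136.5 kt
Leg 5: heading 334.7°; drift -34.6° → track 300.1°, groundspeed 101.2 kt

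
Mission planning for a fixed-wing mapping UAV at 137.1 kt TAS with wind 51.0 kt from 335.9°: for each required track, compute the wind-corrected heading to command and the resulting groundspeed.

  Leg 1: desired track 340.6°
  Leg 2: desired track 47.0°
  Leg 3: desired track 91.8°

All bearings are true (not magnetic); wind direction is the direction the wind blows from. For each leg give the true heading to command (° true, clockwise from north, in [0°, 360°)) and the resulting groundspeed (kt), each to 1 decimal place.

Leg 1: desired track 340.6°; wind correction -1.7° → command heading 338.9°, groundspeed 86.2 kt
Leg 2: desired track 47.0°; wind correction -20.6° → command heading 26.4°, groundspeed 111.8 kt
Leg 3: desired track 91.8°; wind correction -19.5° → command heading 72.3°, groundspeed 151.5 kt

Leg 1: heading=338.9°, groundspeed=86.2 kt
Leg 2: heading=26.4°, groundspeed=111.8 kt
Leg 3: heading=72.3°, groundspeed=151.5 kt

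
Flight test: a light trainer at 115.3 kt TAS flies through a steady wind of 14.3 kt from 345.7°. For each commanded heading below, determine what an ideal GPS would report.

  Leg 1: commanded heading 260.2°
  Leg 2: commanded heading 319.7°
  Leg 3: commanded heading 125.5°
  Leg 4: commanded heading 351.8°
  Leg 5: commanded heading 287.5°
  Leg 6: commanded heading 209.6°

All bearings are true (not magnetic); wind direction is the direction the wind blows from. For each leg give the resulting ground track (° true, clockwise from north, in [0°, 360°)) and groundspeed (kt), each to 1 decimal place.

Leg 1: heading 260.2°; drift -7.1° → track 253.1°, groundspeed 115.1 kt
Leg 2: heading 319.7°; drift -3.5° → track 316.2°, groundspeed 102.6 kt
Leg 3: heading 125.5°; drift +4.2° → track 129.7°, groundspeed 126.6 kt
Leg 4: heading 351.8°; drift +0.9° → track 352.7°, groundspeed 101.1 kt
Leg 5: heading 287.5°; drift -6.4° → track 281.1°, groundspeed 108.4 kt
Leg 6: heading 209.6°; drift -4.5° → track 205.1°, groundspeed 126.0 kt

Leg 1: track=253.1°, groundspeed=115.1 kt
Leg 2: track=316.2°, groundspeed=102.6 kt
Leg 3: track=129.7°, groundspeed=126.6 kt
Leg 4: track=352.7°, groundspeed=101.1 kt
Leg 5: track=281.1°, groundspeed=108.4 kt
Leg 6: track=205.1°, groundspeed=126.0 kt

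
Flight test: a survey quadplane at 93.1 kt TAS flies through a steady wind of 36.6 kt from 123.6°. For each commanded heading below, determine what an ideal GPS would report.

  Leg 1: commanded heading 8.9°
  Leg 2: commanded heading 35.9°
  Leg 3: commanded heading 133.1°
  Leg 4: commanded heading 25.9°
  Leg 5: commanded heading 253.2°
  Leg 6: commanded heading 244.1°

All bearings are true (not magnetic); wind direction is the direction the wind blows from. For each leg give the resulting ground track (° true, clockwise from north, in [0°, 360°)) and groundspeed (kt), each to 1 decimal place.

Leg 1: track=351.8°, groundspeed=113.4 kt
Leg 2: track=14.1°, groundspeed=98.7 kt
Leg 3: track=139.1°, groundspeed=57.3 kt
Leg 4: track=5.6°, groundspeed=104.5 kt
Leg 5: track=266.8°, groundspeed=119.8 kt
Leg 6: track=259.9°, groundspeed=116.0 kt

Leg 1: heading 8.9°; drift -17.1° → track 351.8°, groundspeed 113.4 kt
Leg 2: heading 35.9°; drift -21.8° → track 14.1°, groundspeed 98.7 kt
Leg 3: heading 133.1°; drift +6.0° → track 139.1°, groundspeed 57.3 kt
Leg 4: heading 25.9°; drift -20.3° → track 5.6°, groundspeed 104.5 kt
Leg 5: heading 253.2°; drift +13.6° → track 266.8°, groundspeed 119.8 kt
Leg 6: heading 244.1°; drift +15.8° → track 259.9°, groundspeed 116.0 kt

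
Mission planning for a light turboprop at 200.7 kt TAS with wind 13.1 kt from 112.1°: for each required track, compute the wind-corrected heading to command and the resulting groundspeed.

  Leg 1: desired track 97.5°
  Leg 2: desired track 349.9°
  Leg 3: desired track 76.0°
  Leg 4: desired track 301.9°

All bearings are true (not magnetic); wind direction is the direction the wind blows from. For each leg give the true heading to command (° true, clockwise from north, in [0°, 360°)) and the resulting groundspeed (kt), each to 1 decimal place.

Leg 1: heading=98.4°, groundspeed=188.0 kt
Leg 2: heading=353.1°, groundspeed=207.4 kt
Leg 3: heading=78.2°, groundspeed=190.0 kt
Leg 4: heading=302.5°, groundspeed=213.6 kt

Leg 1: desired track 97.5°; wind correction +0.9° → command heading 98.4°, groundspeed 188.0 kt
Leg 2: desired track 349.9°; wind correction +3.2° → command heading 353.1°, groundspeed 207.4 kt
Leg 3: desired track 76.0°; wind correction +2.2° → command heading 78.2°, groundspeed 190.0 kt
Leg 4: desired track 301.9°; wind correction +0.6° → command heading 302.5°, groundspeed 213.6 kt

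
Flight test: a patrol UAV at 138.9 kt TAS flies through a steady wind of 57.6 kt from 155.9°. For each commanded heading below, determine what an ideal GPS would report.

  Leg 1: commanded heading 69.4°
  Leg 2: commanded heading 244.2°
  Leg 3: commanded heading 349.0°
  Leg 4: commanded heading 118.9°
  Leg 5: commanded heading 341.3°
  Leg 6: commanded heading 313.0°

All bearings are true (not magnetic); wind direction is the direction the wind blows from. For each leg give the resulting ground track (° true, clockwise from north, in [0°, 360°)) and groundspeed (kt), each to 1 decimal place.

Leg 1: heading 69.4°; drift -23.0° → track 46.4°, groundspeed 147.1 kt
Leg 2: heading 244.2°; drift +22.8° → track 267.0°, groundspeed 148.8 kt
Leg 3: heading 349.0°; drift -3.8° → track 345.2°, groundspeed 195.4 kt
Leg 4: heading 118.9°; drift -20.5° → track 98.4°, groundspeed 99.2 kt
Leg 5: heading 341.3°; drift -1.6° → track 339.7°, groundspeed 196.3 kt
Leg 6: heading 313.0°; drift +6.7° → track 319.7°, groundspeed 193.3 kt

Leg 1: track=46.4°, groundspeed=147.1 kt
Leg 2: track=267.0°, groundspeed=148.8 kt
Leg 3: track=345.2°, groundspeed=195.4 kt
Leg 4: track=98.4°, groundspeed=99.2 kt
Leg 5: track=339.7°, groundspeed=196.3 kt
Leg 6: track=319.7°, groundspeed=193.3 kt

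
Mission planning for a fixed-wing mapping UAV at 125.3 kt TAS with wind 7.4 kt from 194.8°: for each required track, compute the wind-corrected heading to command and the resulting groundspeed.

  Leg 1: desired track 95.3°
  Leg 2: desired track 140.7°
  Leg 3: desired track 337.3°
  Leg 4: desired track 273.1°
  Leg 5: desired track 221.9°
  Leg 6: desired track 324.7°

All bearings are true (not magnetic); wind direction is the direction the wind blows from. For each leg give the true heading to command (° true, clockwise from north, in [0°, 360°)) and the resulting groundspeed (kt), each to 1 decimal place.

Leg 1: heading=98.6°, groundspeed=126.3 kt
Leg 2: heading=143.4°, groundspeed=120.8 kt
Leg 3: heading=335.2°, groundspeed=131.1 kt
Leg 4: heading=269.8°, groundspeed=123.6 kt
Leg 5: heading=220.4°, groundspeed=118.7 kt
Leg 6: heading=322.1°, groundspeed=129.9 kt

Leg 1: desired track 95.3°; wind correction +3.3° → command heading 98.6°, groundspeed 126.3 kt
Leg 2: desired track 140.7°; wind correction +2.7° → command heading 143.4°, groundspeed 120.8 kt
Leg 3: desired track 337.3°; wind correction -2.1° → command heading 335.2°, groundspeed 131.1 kt
Leg 4: desired track 273.1°; wind correction -3.3° → command heading 269.8°, groundspeed 123.6 kt
Leg 5: desired track 221.9°; wind correction -1.5° → command heading 220.4°, groundspeed 118.7 kt
Leg 6: desired track 324.7°; wind correction -2.6° → command heading 322.1°, groundspeed 129.9 kt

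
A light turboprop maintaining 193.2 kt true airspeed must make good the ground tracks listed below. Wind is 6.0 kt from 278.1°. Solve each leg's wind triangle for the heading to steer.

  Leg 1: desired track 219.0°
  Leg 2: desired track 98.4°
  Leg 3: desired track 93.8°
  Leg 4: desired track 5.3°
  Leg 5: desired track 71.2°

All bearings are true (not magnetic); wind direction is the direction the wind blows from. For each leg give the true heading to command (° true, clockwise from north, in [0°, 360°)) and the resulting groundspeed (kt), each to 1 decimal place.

Leg 1: heading=220.5°, groundspeed=190.1 kt
Leg 2: heading=98.4°, groundspeed=199.2 kt
Leg 3: heading=93.7°, groundspeed=199.2 kt
Leg 4: heading=3.5°, groundspeed=192.8 kt
Leg 5: heading=70.4°, groundspeed=198.5 kt

Leg 1: desired track 219.0°; wind correction +1.5° → command heading 220.5°, groundspeed 190.1 kt
Leg 2: desired track 98.4°; wind correction +0.0° → command heading 98.4°, groundspeed 199.2 kt
Leg 3: desired track 93.8°; wind correction -0.1° → command heading 93.7°, groundspeed 199.2 kt
Leg 4: desired track 5.3°; wind correction -1.8° → command heading 3.5°, groundspeed 192.8 kt
Leg 5: desired track 71.2°; wind correction -0.8° → command heading 70.4°, groundspeed 198.5 kt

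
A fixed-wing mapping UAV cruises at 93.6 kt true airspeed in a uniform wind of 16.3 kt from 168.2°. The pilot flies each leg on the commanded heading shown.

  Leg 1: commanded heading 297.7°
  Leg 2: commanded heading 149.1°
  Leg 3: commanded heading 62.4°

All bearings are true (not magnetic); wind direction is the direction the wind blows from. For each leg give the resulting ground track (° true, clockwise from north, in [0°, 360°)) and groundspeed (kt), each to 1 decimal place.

Leg 1: heading 297.7°; drift +6.9° → track 304.6°, groundspeed 104.7 kt
Leg 2: heading 149.1°; drift -3.9° → track 145.2°, groundspeed 78.4 kt
Leg 3: heading 62.4°; drift -9.1° → track 53.3°, groundspeed 99.3 kt

Leg 1: track=304.6°, groundspeed=104.7 kt
Leg 2: track=145.2°, groundspeed=78.4 kt
Leg 3: track=53.3°, groundspeed=99.3 kt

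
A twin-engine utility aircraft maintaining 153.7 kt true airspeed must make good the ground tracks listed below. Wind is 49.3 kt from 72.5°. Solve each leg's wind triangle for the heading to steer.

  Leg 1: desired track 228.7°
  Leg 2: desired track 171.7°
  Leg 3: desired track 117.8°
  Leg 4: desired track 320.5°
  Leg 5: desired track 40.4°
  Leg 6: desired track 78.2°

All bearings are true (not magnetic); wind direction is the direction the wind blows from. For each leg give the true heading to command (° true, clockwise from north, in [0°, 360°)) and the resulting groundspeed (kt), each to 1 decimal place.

Leg 1: heading=221.3°, groundspeed=197.5 kt
Leg 2: heading=153.2°, groundspeed=153.7 kt
Leg 3: heading=104.6°, groundspeed=115.0 kt
Leg 4: heading=337.8°, groundspeed=165.2 kt
Leg 5: heading=50.2°, groundspeed=109.7 kt
Leg 6: heading=76.4°, groundspeed=104.6 kt

Leg 1: desired track 228.7°; wind correction -7.4° → command heading 221.3°, groundspeed 197.5 kt
Leg 2: desired track 171.7°; wind correction -18.5° → command heading 153.2°, groundspeed 153.7 kt
Leg 3: desired track 117.8°; wind correction -13.2° → command heading 104.6°, groundspeed 115.0 kt
Leg 4: desired track 320.5°; wind correction +17.3° → command heading 337.8°, groundspeed 165.2 kt
Leg 5: desired track 40.4°; wind correction +9.8° → command heading 50.2°, groundspeed 109.7 kt
Leg 6: desired track 78.2°; wind correction -1.8° → command heading 76.4°, groundspeed 104.6 kt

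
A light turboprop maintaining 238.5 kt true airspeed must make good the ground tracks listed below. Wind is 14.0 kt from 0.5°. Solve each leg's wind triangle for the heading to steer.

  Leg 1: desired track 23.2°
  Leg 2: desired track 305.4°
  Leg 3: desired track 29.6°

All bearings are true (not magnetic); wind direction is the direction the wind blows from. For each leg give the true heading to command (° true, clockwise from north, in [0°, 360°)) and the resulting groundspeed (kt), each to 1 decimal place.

Leg 1: desired track 23.2°; wind correction -1.3° → command heading 21.9°, groundspeed 225.5 kt
Leg 2: desired track 305.4°; wind correction +2.8° → command heading 308.2°, groundspeed 230.2 kt
Leg 3: desired track 29.6°; wind correction -1.6° → command heading 28.0°, groundspeed 226.2 kt

Leg 1: heading=21.9°, groundspeed=225.5 kt
Leg 2: heading=308.2°, groundspeed=230.2 kt
Leg 3: heading=28.0°, groundspeed=226.2 kt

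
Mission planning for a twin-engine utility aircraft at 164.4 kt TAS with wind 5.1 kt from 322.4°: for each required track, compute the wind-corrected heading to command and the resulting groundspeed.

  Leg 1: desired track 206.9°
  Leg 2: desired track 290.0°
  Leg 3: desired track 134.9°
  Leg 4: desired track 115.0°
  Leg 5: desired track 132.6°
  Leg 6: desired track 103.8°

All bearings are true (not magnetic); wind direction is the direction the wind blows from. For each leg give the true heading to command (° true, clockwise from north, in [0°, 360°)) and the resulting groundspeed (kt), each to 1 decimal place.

Leg 1: heading=208.5°, groundspeed=166.5 kt
Leg 2: heading=291.0°, groundspeed=160.1 kt
Leg 3: heading=134.7°, groundspeed=169.5 kt
Leg 4: heading=114.2°, groundspeed=168.9 kt
Leg 5: heading=132.3°, groundspeed=169.4 kt
Leg 6: heading=102.7°, groundspeed=168.4 kt

Leg 1: desired track 206.9°; wind correction +1.6° → command heading 208.5°, groundspeed 166.5 kt
Leg 2: desired track 290.0°; wind correction +1.0° → command heading 291.0°, groundspeed 160.1 kt
Leg 3: desired track 134.9°; wind correction -0.2° → command heading 134.7°, groundspeed 169.5 kt
Leg 4: desired track 115.0°; wind correction -0.8° → command heading 114.2°, groundspeed 168.9 kt
Leg 5: desired track 132.6°; wind correction -0.3° → command heading 132.3°, groundspeed 169.4 kt
Leg 6: desired track 103.8°; wind correction -1.1° → command heading 102.7°, groundspeed 168.4 kt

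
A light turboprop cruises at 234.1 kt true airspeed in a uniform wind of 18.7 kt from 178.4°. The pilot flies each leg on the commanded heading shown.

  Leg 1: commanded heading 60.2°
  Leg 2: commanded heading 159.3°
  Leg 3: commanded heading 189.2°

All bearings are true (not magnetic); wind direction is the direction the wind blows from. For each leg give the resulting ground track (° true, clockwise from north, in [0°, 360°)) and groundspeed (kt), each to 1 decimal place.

Leg 1: heading 60.2°; drift -3.9° → track 56.3°, groundspeed 243.5 kt
Leg 2: heading 159.3°; drift -1.6° → track 157.7°, groundspeed 216.5 kt
Leg 3: heading 189.2°; drift +0.9° → track 190.1°, groundspeed 215.8 kt

Leg 1: track=56.3°, groundspeed=243.5 kt
Leg 2: track=157.7°, groundspeed=216.5 kt
Leg 3: track=190.1°, groundspeed=215.8 kt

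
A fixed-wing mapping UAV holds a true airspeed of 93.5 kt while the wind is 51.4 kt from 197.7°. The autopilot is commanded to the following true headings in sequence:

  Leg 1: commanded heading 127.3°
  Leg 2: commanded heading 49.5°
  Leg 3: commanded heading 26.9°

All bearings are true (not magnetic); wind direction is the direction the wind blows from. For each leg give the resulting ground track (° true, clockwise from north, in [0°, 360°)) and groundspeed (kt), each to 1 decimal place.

Leg 1: heading 127.3°; drift -32.4° → track 94.9°, groundspeed 90.3 kt
Leg 2: heading 49.5°; drift -11.2° → track 38.3°, groundspeed 139.8 kt
Leg 3: heading 26.9°; drift -3.3° → track 23.6°, groundspeed 144.5 kt

Leg 1: track=94.9°, groundspeed=90.3 kt
Leg 2: track=38.3°, groundspeed=139.8 kt
Leg 3: track=23.6°, groundspeed=144.5 kt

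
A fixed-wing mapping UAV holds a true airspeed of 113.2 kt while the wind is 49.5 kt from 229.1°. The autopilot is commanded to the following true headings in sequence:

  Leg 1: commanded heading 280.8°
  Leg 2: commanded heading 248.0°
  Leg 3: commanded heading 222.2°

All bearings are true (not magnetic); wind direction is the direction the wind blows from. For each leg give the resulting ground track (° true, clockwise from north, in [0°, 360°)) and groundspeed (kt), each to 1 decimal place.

Leg 1: heading 280.8°; drift +25.2° → track 306.0°, groundspeed 91.2 kt
Leg 2: heading 248.0°; drift +13.6° → track 261.6°, groundspeed 68.3 kt
Leg 3: heading 222.2°; drift -5.3° → track 216.9°, groundspeed 64.3 kt

Leg 1: track=306.0°, groundspeed=91.2 kt
Leg 2: track=261.6°, groundspeed=68.3 kt
Leg 3: track=216.9°, groundspeed=64.3 kt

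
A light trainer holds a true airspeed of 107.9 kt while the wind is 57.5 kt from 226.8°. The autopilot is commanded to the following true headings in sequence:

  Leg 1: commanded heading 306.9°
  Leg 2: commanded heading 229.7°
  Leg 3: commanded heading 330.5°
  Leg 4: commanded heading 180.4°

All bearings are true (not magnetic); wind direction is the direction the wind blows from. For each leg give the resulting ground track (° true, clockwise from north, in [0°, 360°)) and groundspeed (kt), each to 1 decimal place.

Leg 1: track=336.9°, groundspeed=113.2 kt
Leg 2: track=233.0°, groundspeed=50.6 kt
Leg 3: track=355.2°, groundspeed=133.7 kt
Leg 4: track=149.0°, groundspeed=79.9 kt

Leg 1: heading 306.9°; drift +30.0° → track 336.9°, groundspeed 113.2 kt
Leg 2: heading 229.7°; drift +3.3° → track 233.0°, groundspeed 50.6 kt
Leg 3: heading 330.5°; drift +24.7° → track 355.2°, groundspeed 133.7 kt
Leg 4: heading 180.4°; drift -31.4° → track 149.0°, groundspeed 79.9 kt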